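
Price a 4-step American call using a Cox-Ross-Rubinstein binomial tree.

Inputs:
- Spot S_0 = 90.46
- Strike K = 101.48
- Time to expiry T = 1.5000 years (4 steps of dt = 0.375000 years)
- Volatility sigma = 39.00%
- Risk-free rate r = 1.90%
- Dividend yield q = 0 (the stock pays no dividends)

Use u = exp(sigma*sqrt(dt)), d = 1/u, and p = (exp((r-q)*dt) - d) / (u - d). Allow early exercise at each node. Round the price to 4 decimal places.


dt = T/N = 0.375000
u = exp(sigma*sqrt(dt)) = 1.269757; d = 1/u = 0.787552
p = (exp((r-q)*dt) - d) / (u - d) = 0.455405
Discount per step: exp(-r*dt) = 0.992900
Stock lattice S(k, i) with i counting down-moves:
  k=0: S(0,0) = 90.4600
  k=1: S(1,0) = 114.8622; S(1,1) = 71.2420
  k=2: S(2,0) = 145.8470; S(2,1) = 90.4600; S(2,2) = 56.1068
  k=3: S(3,0) = 185.1902; S(3,1) = 114.8622; S(3,2) = 71.2420; S(3,3) = 44.1871
  k=4: S(4,0) = 235.1465; S(4,1) = 145.8470; S(4,2) = 90.4600; S(4,3) = 56.1068; S(4,4) = 34.7996
Terminal payoffs V(N, i) = max(S_T - K, 0):
  V(4,0) = 133.666509; V(4,1) = 44.367020; V(4,2) = 0.000000; V(4,3) = 0.000000; V(4,4) = 0.000000
Backward induction: V(k, i) = exp(-r*dt) * [p * V(k+1, i) + (1-p) * V(k+1, i+1)]; then take max(V_cont, immediate exercise) for American.
  V(3,0) = exp(-r*dt) * [p*133.666509 + (1-p)*44.367020] = 84.430695; exercise = 83.710220; V(3,0) = max -> 84.430695
  V(3,1) = exp(-r*dt) * [p*44.367020 + (1-p)*0.000000] = 20.061493; exercise = 13.382184; V(3,1) = max -> 20.061493
  V(3,2) = exp(-r*dt) * [p*0.000000 + (1-p)*0.000000] = 0.000000; exercise = 0.000000; V(3,2) = max -> 0.000000
  V(3,3) = exp(-r*dt) * [p*0.000000 + (1-p)*0.000000] = 0.000000; exercise = 0.000000; V(3,3) = max -> 0.000000
  V(2,0) = exp(-r*dt) * [p*84.430695 + (1-p)*20.061493] = 49.024970; exercise = 44.367020; V(2,0) = max -> 49.024970
  V(2,1) = exp(-r*dt) * [p*20.061493 + (1-p)*0.000000] = 9.071232; exercise = 0.000000; V(2,1) = max -> 9.071232
  V(2,2) = exp(-r*dt) * [p*0.000000 + (1-p)*0.000000] = 0.000000; exercise = 0.000000; V(2,2) = max -> 0.000000
  V(1,0) = exp(-r*dt) * [p*49.024970 + (1-p)*9.071232] = 27.072763; exercise = 13.382184; V(1,0) = max -> 27.072763
  V(1,1) = exp(-r*dt) * [p*9.071232 + (1-p)*0.000000] = 4.101751; exercise = 0.000000; V(1,1) = max -> 4.101751
  V(0,0) = exp(-r*dt) * [p*27.072763 + (1-p)*4.101751] = 14.459462; exercise = 0.000000; V(0,0) = max -> 14.459462

Answer: Price = V(0,0) = 14.4595


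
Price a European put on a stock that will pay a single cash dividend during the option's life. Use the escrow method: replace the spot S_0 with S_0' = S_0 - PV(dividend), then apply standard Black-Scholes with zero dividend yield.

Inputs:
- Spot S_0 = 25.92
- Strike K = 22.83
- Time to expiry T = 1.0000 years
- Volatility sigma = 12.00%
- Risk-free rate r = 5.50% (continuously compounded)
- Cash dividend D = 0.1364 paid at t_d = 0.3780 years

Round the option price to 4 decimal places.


PV(D) = D * exp(-r * t_d) = 0.1364 * 0.97942462 = 0.13359352
S_0' = S_0 - PV(D) = 25.9200 - 0.13359352 = 25.78640648
d1 = (ln(S_0'/K) + (r + sigma^2/2)*T) / (sigma*sqrt(T)) = 1.53310010
d2 = d1 - sigma*sqrt(T) = 1.41310010
exp(-rT) = 0.94648515
N(-d1) = 0.06262560; N(-d2) = 0.07881315
P = K * exp(-rT) * N(-d2) - S_0' * N(-d1) = 22.8300 * 0.94648515 * 0.07881315 - 25.78640648 * 0.06262560 = 0.0881

Answer: Price = 0.0881


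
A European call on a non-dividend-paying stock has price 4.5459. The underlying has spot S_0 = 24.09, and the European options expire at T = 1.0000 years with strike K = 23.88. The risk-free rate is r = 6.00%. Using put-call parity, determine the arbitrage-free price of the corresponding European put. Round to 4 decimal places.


Answer: Put price = 2.9452

Derivation:
Put-call parity: C - P = S_0 * exp(-qT) - K * exp(-rT).
S_0 * exp(-qT) = 24.0900 * 1.00000000 = 24.09000000
K * exp(-rT) = 23.8800 * 0.94176453 = 22.48933706
P = C - S*exp(-qT) + K*exp(-rT)
P = 4.5459 - 24.09000000 + 22.48933706 = 2.9452


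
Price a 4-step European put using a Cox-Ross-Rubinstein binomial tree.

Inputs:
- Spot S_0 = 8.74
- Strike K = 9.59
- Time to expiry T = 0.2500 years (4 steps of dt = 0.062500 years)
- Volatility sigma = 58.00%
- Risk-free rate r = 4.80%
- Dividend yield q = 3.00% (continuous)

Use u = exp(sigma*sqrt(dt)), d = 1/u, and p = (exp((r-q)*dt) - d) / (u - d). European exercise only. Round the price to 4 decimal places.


dt = T/N = 0.062500
u = exp(sigma*sqrt(dt)) = 1.156040; d = 1/u = 0.865022
p = (exp((r-q)*dt) - d) / (u - d) = 0.467681
Discount per step: exp(-r*dt) = 0.997004
Stock lattice S(k, i) with i counting down-moves:
  k=0: S(0,0) = 8.7400
  k=1: S(1,0) = 10.1038; S(1,1) = 7.5603
  k=2: S(2,0) = 11.6804; S(2,1) = 8.7400; S(2,2) = 6.5398
  k=3: S(3,0) = 13.5030; S(3,1) = 10.1038; S(3,2) = 7.5603; S(3,3) = 5.6571
  k=4: S(4,0) = 15.6100; S(4,1) = 11.6804; S(4,2) = 8.7400; S(4,3) = 6.5398; S(4,4) = 4.8935
Terminal payoffs V(N, i) = max(K - S_T, 0):
  V(4,0) = 0.000000; V(4,1) = 0.000000; V(4,2) = 0.850000; V(4,3) = 3.050176; V(4,4) = 4.696488
Backward induction: V(k, i) = exp(-r*dt) * [p * V(k+1, i) + (1-p) * V(k+1, i+1)].
  V(3,0) = exp(-r*dt) * [p*0.000000 + (1-p)*0.000000] = 0.000000
  V(3,1) = exp(-r*dt) * [p*0.000000 + (1-p)*0.850000] = 0.451116
  V(3,2) = exp(-r*dt) * [p*0.850000 + (1-p)*3.050176] = 2.015141
  V(3,3) = exp(-r*dt) * [p*3.050176 + (1-p)*4.696488] = 3.914777
  V(2,0) = exp(-r*dt) * [p*0.000000 + (1-p)*0.451116] = 0.239418
  V(2,1) = exp(-r*dt) * [p*0.451116 + (1-p)*2.015141] = 1.279830
  V(2,2) = exp(-r*dt) * [p*2.015141 + (1-p)*3.914777] = 3.017287
  V(1,0) = exp(-r*dt) * [p*0.239418 + (1-p)*1.279830] = 0.790873
  V(1,1) = exp(-r*dt) * [p*1.279830 + (1-p)*3.017287] = 2.198107
  V(0,0) = exp(-r*dt) * [p*0.790873 + (1-p)*2.198107] = 1.535357

Answer: Price = V(0,0) = 1.5354


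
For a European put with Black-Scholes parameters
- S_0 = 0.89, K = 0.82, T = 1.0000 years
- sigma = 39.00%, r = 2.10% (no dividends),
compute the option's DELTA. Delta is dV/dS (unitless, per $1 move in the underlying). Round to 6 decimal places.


d1 = 0.4588900576; d2 = 0.0688900576
phi(d1) = 0.3590733565; exp(-qT) = 1.0000000000; exp(-rT) = 0.9792189646
N(-d1) = 0.3231565594
Delta = -exp(-qT) * N(-d1) = -1.0000000000 * 0.3231565594 = -0.323157

Answer: Delta = -0.323157


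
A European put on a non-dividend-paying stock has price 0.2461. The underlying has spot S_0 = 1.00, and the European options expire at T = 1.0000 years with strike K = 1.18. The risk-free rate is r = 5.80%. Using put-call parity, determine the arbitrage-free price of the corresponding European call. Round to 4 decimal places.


Put-call parity: C - P = S_0 * exp(-qT) - K * exp(-rT).
S_0 * exp(-qT) = 1.0000 * 1.00000000 = 1.00000000
K * exp(-rT) = 1.1800 * 0.94364995 = 1.11350694
C = P + S*exp(-qT) - K*exp(-rT)
C = 0.2461 + 1.00000000 - 1.11350694 = 0.1326

Answer: Call price = 0.1326


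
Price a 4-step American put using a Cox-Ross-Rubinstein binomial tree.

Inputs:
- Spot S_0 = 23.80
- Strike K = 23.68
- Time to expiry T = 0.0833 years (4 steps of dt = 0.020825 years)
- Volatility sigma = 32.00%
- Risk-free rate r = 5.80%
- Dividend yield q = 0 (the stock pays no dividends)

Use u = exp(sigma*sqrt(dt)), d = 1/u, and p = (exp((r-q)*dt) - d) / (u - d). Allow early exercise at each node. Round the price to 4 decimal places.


Answer: Price = V(0,0) = 0.7354

Derivation:
dt = T/N = 0.020825
u = exp(sigma*sqrt(dt)) = 1.047262; d = 1/u = 0.954871
p = (exp((r-q)*dt) - d) / (u - d) = 0.501539
Discount per step: exp(-r*dt) = 0.998793
Stock lattice S(k, i) with i counting down-moves:
  k=0: S(0,0) = 23.8000
  k=1: S(1,0) = 24.9248; S(1,1) = 22.7259
  k=2: S(2,0) = 26.1028; S(2,1) = 23.8000; S(2,2) = 21.7003
  k=3: S(3,0) = 27.3365; S(3,1) = 24.9248; S(3,2) = 22.7259; S(3,3) = 20.7210
  k=4: S(4,0) = 28.6284; S(4,1) = 26.1028; S(4,2) = 23.8000; S(4,3) = 21.7003; S(4,4) = 19.7859
Terminal payoffs V(N, i) = max(K - S_T, 0):
  V(4,0) = 0.000000; V(4,1) = 0.000000; V(4,2) = 0.000000; V(4,3) = 1.979658; V(4,4) = 3.894082
Backward induction: V(k, i) = exp(-r*dt) * [p * V(k+1, i) + (1-p) * V(k+1, i+1)]; then take max(V_cont, immediate exercise) for American.
  V(3,0) = exp(-r*dt) * [p*0.000000 + (1-p)*0.000000] = 0.000000; exercise = 0.000000; V(3,0) = max -> 0.000000
  V(3,1) = exp(-r*dt) * [p*0.000000 + (1-p)*0.000000] = 0.000000; exercise = 0.000000; V(3,1) = max -> 0.000000
  V(3,2) = exp(-r*dt) * [p*0.000000 + (1-p)*1.979658] = 0.985592; exercise = 0.954065; V(3,2) = max -> 0.985592
  V(3,3) = exp(-r*dt) * [p*1.979658 + (1-p)*3.894082] = 2.930383; exercise = 2.958968; V(3,3) = max -> 2.958968
  V(2,0) = exp(-r*dt) * [p*0.000000 + (1-p)*0.000000] = 0.000000; exercise = 0.000000; V(2,0) = max -> 0.000000
  V(2,1) = exp(-r*dt) * [p*0.000000 + (1-p)*0.985592] = 0.490687; exercise = 0.000000; V(2,1) = max -> 0.490687
  V(2,2) = exp(-r*dt) * [p*0.985592 + (1-p)*2.958968] = 1.966867; exercise = 1.979658; V(2,2) = max -> 1.979658
  V(1,0) = exp(-r*dt) * [p*0.000000 + (1-p)*0.490687] = 0.244293; exercise = 0.000000; V(1,0) = max -> 0.244293
  V(1,1) = exp(-r*dt) * [p*0.490687 + (1-p)*1.979658] = 1.231393; exercise = 0.954065; V(1,1) = max -> 1.231393
  V(0,0) = exp(-r*dt) * [p*0.244293 + (1-p)*1.231393] = 0.735436; exercise = 0.000000; V(0,0) = max -> 0.735436


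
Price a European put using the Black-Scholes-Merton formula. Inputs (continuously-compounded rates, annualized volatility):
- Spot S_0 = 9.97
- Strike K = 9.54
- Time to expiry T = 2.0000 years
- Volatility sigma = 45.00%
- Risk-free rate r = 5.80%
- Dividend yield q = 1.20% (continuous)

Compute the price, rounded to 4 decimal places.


Answer: Price = 1.7063

Derivation:
d1 = (ln(S/K) + (r - q + 0.5*sigma^2) * T) / (sigma * sqrt(T)) = 0.53203830
d2 = d1 - sigma * sqrt(T) = -0.10435781
exp(-rT) = 0.89047522; exp(-qT) = 0.97628571
P = K * exp(-rT) * N(-d2) - S_0 * exp(-qT) * N(-d1)
N(-d1) = 0.29734974; N(-d2) = 0.54155730
P = 9.5400 * 0.89047522 * 0.54155730 - 9.9700 * 0.97628571 * 0.29734974 = 1.7063


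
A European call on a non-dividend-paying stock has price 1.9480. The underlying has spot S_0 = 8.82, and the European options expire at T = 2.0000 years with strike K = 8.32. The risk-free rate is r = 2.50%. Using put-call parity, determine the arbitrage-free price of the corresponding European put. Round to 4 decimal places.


Put-call parity: C - P = S_0 * exp(-qT) - K * exp(-rT).
S_0 * exp(-qT) = 8.8200 * 1.00000000 = 8.82000000
K * exp(-rT) = 8.3200 * 0.95122942 = 7.91422881
P = C - S*exp(-qT) + K*exp(-rT)
P = 1.9480 - 8.82000000 + 7.91422881 = 1.0422

Answer: Put price = 1.0422


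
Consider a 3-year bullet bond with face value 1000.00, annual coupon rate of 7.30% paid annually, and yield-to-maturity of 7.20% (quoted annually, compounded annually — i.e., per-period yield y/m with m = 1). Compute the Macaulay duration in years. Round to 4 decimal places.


Coupon per period c = face * coupon_rate / m = 73.000000
Periods per year m = 1; per-period yield y/m = 0.072000
Number of cashflows N = 3
Cashflows (t years, CF_t, discount factor 1/(1+y/m)^(m*t), PV):
  t = 1.0000: CF_t = 73.000000, DF = 0.932836, PV = 68.097015
  t = 2.0000: CF_t = 73.000000, DF = 0.870183, PV = 63.523335
  t = 3.0000: CF_t = 1073.000000, DF = 0.811738, PV = 870.994406
Price P = sum_t PV_t = 1002.614756
Macaulay numerator sum_t t * PV_t:
  t * PV_t at t = 1.0000: 68.097015
  t * PV_t at t = 2.0000: 127.046670
  t * PV_t at t = 3.0000: 2612.983219
Macaulay duration D = (sum_t t * PV_t) / P = 2808.126903 / 1002.614756 = 2.800803

Answer: Macaulay duration = 2.8008 years


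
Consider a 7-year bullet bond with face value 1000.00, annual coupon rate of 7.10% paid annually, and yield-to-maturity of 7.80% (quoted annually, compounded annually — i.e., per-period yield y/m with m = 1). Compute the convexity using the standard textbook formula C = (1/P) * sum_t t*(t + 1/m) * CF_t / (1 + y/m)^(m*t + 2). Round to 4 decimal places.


Answer: Convexity = 36.6662

Derivation:
Coupon per period c = face * coupon_rate / m = 71.000000
Periods per year m = 1; per-period yield y/m = 0.078000
Number of cashflows N = 7
Cashflows (t years, CF_t, discount factor 1/(1+y/m)^(m*t), PV):
  t = 1.0000: CF_t = 71.000000, DF = 0.927644, PV = 65.862709
  t = 2.0000: CF_t = 71.000000, DF = 0.860523, PV = 61.097132
  t = 3.0000: CF_t = 71.000000, DF = 0.798259, PV = 56.676375
  t = 4.0000: CF_t = 71.000000, DF = 0.740500, PV = 52.575487
  t = 5.0000: CF_t = 71.000000, DF = 0.686920, PV = 48.771324
  t = 6.0000: CF_t = 71.000000, DF = 0.637217, PV = 45.242415
  t = 7.0000: CF_t = 1071.000000, DF = 0.591111, PV = 633.079346
Price P = sum_t PV_t = 963.304788
Convexity numerator sum_t t*(t + 1/m) * CF_t / (1+y/m)^(m*t + 2):
  t = 1.0000: term = 113.352750
  t = 2.0000: term = 315.452923
  t = 3.0000: term = 585.255886
  t = 4.0000: term = 904.848309
  t = 5.0000: term = 1259.065366
  t = 6.0000: term = 1635.149825
  t = 7.0000: term = 30507.642617
Convexity = (1/P) * sum = 35320.767676 / 963.304788 = 36.666243


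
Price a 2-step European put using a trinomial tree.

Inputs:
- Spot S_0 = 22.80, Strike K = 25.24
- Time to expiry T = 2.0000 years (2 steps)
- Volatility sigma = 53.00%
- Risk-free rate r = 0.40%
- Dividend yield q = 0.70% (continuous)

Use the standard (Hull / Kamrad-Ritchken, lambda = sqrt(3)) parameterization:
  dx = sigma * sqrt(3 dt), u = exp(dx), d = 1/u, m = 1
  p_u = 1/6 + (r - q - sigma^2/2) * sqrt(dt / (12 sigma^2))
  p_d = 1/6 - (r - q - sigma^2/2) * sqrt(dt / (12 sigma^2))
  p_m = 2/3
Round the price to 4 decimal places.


Answer: Price = V(0,0) = 7.6897

Derivation:
dt = T/N = 1.000000; dx = sigma*sqrt(3*dt) = 0.917987
u = exp(dx) = 2.504244; d = 1/u = 0.399322
p_u = 0.088534, p_m = 0.666667, p_d = 0.244800
Discount per step: exp(-r*dt) = 0.996008
Stock lattice S(k, j) with j the centered position index:
  k=0: S(0,+0) = 22.8000
  k=1: S(1,-1) = 9.1045; S(1,+0) = 22.8000; S(1,+1) = 57.0968
  k=2: S(2,-2) = 3.6356; S(2,-1) = 9.1045; S(2,+0) = 22.8000; S(2,+1) = 57.0968; S(2,+2) = 142.9842
Terminal payoffs V(N, j) = max(K - S_T, 0):
  V(2,-2) = 21.604354; V(2,-1) = 16.135456; V(2,+0) = 2.440000; V(2,+1) = 0.000000; V(2,+2) = 0.000000
Backward induction: V(k, j) = exp(-r*dt) * [p_u * V(k+1, j+1) + p_m * V(k+1, j) + p_d * V(k+1, j-1)]
  V(1,-1) = exp(-r*dt) * [p_u*2.440000 + p_m*16.135456 + p_d*21.604354] = 16.196813
  V(1,+0) = exp(-r*dt) * [p_u*0.000000 + p_m*2.440000 + p_d*16.135456] = 5.554358
  V(1,+1) = exp(-r*dt) * [p_u*0.000000 + p_m*0.000000 + p_d*2.440000] = 0.594927
  V(0,+0) = exp(-r*dt) * [p_u*0.594927 + p_m*5.554358 + p_d*16.196813] = 7.689729


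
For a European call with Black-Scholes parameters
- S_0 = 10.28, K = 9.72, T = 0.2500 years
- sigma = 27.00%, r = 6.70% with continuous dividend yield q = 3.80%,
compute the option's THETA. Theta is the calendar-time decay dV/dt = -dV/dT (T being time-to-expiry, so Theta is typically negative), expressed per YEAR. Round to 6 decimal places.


Answer: Theta = -1.097583

Derivation:
d1 = 0.5361269745; d2 = 0.4011269745
phi(d1) = 0.3455373285; exp(-qT) = 0.9905449824; exp(-rT) = 0.9833895013
Theta = -S*exp(-qT)*phi(d1)*sigma/(2*sqrt(T)) - r*K*exp(-rT)*N(d2) + q*S*exp(-qT)*N(d1)
N(d1) = 0.7040646007; N(d2) = 0.6558366790; sqrt(T) = 0.5000000000
Term 1 = -10.2800 * 0.9905449824 * 0.3455373285 * 0.2700 / (2 * 0.5000000000) = -0.9500053530
Term 2 = -0.0670 * 9.7200 * 0.9833895013 * 0.6558366790 = -0.4200126173
Term 3 = 0.0380 * 10.2800 * 0.9905449824 * 0.7040646007 = 0.2724353273
Theta = -0.9500053530 + (-0.4200126173) + (0.2724353273) = -1.097583


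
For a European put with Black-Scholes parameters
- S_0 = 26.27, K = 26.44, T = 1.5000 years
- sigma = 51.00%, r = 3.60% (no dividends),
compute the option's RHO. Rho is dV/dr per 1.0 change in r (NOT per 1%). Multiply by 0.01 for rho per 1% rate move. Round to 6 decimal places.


d1 = 0.3884355826; d2 = -0.2361843018
phi(d1) = 0.3699528795; exp(-qT) = 1.0000000000; exp(-rT) = 0.9474321065
N(-d2) = 0.5933551698
Rho = -K*T*exp(-rT)*N(-d2) = -26.4400 * 1.5000 * 0.9474321065 * 0.5933551698 = -22.295414

Answer: Rho = -22.295414


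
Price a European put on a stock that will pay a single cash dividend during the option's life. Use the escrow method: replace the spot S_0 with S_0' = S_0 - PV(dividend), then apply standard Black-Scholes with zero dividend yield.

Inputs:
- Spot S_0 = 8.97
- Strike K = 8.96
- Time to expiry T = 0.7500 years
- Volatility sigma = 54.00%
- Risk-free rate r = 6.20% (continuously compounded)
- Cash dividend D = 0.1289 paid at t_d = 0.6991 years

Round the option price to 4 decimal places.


PV(D) = D * exp(-r * t_d) = 0.1289 * 0.95758173 = 0.12343229
S_0' = S_0 - PV(D) = 8.9700 - 0.12343229 = 8.84656771
d1 = (ln(S_0'/K) + (r + sigma^2/2)*T) / (sigma*sqrt(T)) = 0.30601559
d2 = d1 - sigma*sqrt(T) = -0.16163813
exp(-rT) = 0.95456456
N(-d1) = 0.37979639; N(-d2) = 0.56420459
P = K * exp(-rT) * N(-d2) - S_0' * N(-d1) = 8.9600 * 0.95456456 * 0.56420459 - 8.84656771 * 0.37979639 = 1.4657

Answer: Price = 1.4657


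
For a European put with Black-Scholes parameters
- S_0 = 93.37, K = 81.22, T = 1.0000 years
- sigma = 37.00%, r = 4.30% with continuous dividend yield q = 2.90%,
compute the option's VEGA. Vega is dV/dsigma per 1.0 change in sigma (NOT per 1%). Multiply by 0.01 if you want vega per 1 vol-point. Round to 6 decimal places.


d1 = 0.5996177628; d2 = 0.2296177628
phi(d1) = 0.3333010098; exp(-qT) = 0.9714164645; exp(-rT) = 0.9579113901
Vega = S * exp(-qT) * phi(d1) * sqrt(T) = 93.3700 * 0.9714164645 * 0.3333010098 * 1.0000000000 = 30.230787

Answer: Vega = 30.230787


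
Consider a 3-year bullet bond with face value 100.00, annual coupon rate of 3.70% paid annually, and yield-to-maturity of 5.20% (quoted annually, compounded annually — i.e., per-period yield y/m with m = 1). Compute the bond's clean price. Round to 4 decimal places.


Coupon per period c = face * coupon_rate / m = 3.700000
Periods per year m = 1; per-period yield y/m = 0.052000
Number of cashflows N = 3
Cashflows (t years, CF_t, discount factor 1/(1+y/m)^(m*t), PV):
  t = 1.0000: CF_t = 3.700000, DF = 0.950570, PV = 3.517110
  t = 2.0000: CF_t = 3.700000, DF = 0.903584, PV = 3.343261
  t = 3.0000: CF_t = 103.700000, DF = 0.858920, PV = 89.070017
Price P = sum_t PV_t = 95.930388

Answer: Price = 95.9304


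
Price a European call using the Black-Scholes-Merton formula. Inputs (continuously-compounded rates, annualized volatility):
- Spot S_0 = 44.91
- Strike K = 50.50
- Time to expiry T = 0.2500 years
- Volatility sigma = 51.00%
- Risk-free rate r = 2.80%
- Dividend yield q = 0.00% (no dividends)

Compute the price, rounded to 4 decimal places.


d1 = (ln(S/K) + (r - q + 0.5*sigma^2) * T) / (sigma * sqrt(T)) = -0.30509941
d2 = d1 - sigma * sqrt(T) = -0.56009941
exp(-rT) = 0.99302444; exp(-qT) = 1.00000000
C = S_0 * exp(-qT) * N(d1) - K * exp(-rT) * N(d2)
N(d1) = 0.38014522; N(d2) = 0.28770582
C = 44.9100 * 1.00000000 * 0.38014522 - 50.5000 * 0.99302444 * 0.28770582 = 2.6445

Answer: Price = 2.6445


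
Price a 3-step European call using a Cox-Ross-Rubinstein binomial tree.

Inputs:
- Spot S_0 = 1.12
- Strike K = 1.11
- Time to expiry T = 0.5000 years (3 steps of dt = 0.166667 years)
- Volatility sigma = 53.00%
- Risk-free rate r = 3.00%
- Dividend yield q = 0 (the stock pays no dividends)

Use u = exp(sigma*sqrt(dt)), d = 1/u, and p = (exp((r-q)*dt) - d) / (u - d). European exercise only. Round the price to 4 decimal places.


dt = T/N = 0.166667
u = exp(sigma*sqrt(dt)) = 1.241564; d = 1/u = 0.805436
p = (exp((r-q)*dt) - d) / (u - d) = 0.457610
Discount per step: exp(-r*dt) = 0.995012
Stock lattice S(k, i) with i counting down-moves:
  k=0: S(0,0) = 1.1200
  k=1: S(1,0) = 1.3906; S(1,1) = 0.9021
  k=2: S(2,0) = 1.7265; S(2,1) = 1.1200; S(2,2) = 0.7266
  k=3: S(3,0) = 2.1435; S(3,1) = 1.3906; S(3,2) = 0.9021; S(3,3) = 0.5852
Terminal payoffs V(N, i) = max(S_T - K, 0):
  V(3,0) = 1.033507; V(3,1) = 0.280551; V(3,2) = 0.000000; V(3,3) = 0.000000
Backward induction: V(k, i) = exp(-r*dt) * [p * V(k+1, i) + (1-p) * V(k+1, i+1)].
  V(2,0) = exp(-r*dt) * [p*1.033507 + (1-p)*0.280551] = 0.621994
  V(2,1) = exp(-r*dt) * [p*0.280551 + (1-p)*0.000000] = 0.127743
  V(2,2) = exp(-r*dt) * [p*0.000000 + (1-p)*0.000000] = 0.000000
  V(1,0) = exp(-r*dt) * [p*0.621994 + (1-p)*0.127743] = 0.352152
  V(1,1) = exp(-r*dt) * [p*0.127743 + (1-p)*0.000000] = 0.058165
  V(0,0) = exp(-r*dt) * [p*0.352152 + (1-p)*0.058165] = 0.191735

Answer: Price = V(0,0) = 0.1917


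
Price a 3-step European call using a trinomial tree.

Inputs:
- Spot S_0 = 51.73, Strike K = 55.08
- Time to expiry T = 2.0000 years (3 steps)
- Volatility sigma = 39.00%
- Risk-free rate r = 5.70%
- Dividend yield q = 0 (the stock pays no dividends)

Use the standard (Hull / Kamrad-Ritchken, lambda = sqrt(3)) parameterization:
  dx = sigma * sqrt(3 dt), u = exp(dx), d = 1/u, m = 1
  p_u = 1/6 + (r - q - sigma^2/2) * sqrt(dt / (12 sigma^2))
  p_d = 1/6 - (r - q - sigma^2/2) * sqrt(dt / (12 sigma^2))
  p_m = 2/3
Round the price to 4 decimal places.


Answer: Price = V(0,0) = 11.8559

Derivation:
dt = T/N = 0.666667; dx = sigma*sqrt(3*dt) = 0.551543
u = exp(dx) = 1.735930; d = 1/u = 0.576060
p_u = 0.155154, p_m = 0.666667, p_d = 0.178180
Discount per step: exp(-r*dt) = 0.962713
Stock lattice S(k, j) with j the centered position index:
  k=0: S(0,+0) = 51.7300
  k=1: S(1,-1) = 29.7996; S(1,+0) = 51.7300; S(1,+1) = 89.7997
  k=2: S(2,-2) = 17.1664; S(2,-1) = 29.7996; S(2,+0) = 51.7300; S(2,+1) = 89.7997; S(2,+2) = 155.8859
  k=3: S(3,-3) = 9.8889; S(3,-2) = 17.1664; S(3,-1) = 29.7996; S(3,+0) = 51.7300; S(3,+1) = 89.7997; S(3,+2) = 155.8859; S(3,+3) = 270.6070
Terminal payoffs V(N, j) = max(S_T - K, 0):
  V(3,-3) = 0.000000; V(3,-2) = 0.000000; V(3,-1) = 0.000000; V(3,+0) = 0.000000; V(3,+1) = 34.719659; V(3,+2) = 100.805921; V(3,+3) = 215.527046
Backward induction: V(k, j) = exp(-r*dt) * [p_u * V(k+1, j+1) + p_m * V(k+1, j) + p_d * V(k+1, j-1)]
  V(2,-2) = exp(-r*dt) * [p_u*0.000000 + p_m*0.000000 + p_d*0.000000] = 0.000000
  V(2,-1) = exp(-r*dt) * [p_u*0.000000 + p_m*0.000000 + p_d*0.000000] = 0.000000
  V(2,+0) = exp(-r*dt) * [p_u*34.719659 + p_m*0.000000 + p_d*0.000000] = 5.186016
  V(2,+1) = exp(-r*dt) * [p_u*100.805921 + p_m*34.719659 + p_d*0.000000] = 37.340585
  V(2,+2) = exp(-r*dt) * [p_u*215.527046 + p_m*100.805921 + p_d*34.719659] = 102.846690
  V(1,-1) = exp(-r*dt) * [p_u*5.186016 + p_m*0.000000 + p_d*0.000000] = 0.774626
  V(1,+0) = exp(-r*dt) * [p_u*37.340585 + p_m*5.186016 + p_d*0.000000] = 8.905930
  V(1,+1) = exp(-r*dt) * [p_u*102.846690 + p_m*37.340585 + p_d*5.186016] = 40.217134
  V(0,+0) = exp(-r*dt) * [p_u*40.217134 + p_m*8.905930 + p_d*0.774626] = 11.855944


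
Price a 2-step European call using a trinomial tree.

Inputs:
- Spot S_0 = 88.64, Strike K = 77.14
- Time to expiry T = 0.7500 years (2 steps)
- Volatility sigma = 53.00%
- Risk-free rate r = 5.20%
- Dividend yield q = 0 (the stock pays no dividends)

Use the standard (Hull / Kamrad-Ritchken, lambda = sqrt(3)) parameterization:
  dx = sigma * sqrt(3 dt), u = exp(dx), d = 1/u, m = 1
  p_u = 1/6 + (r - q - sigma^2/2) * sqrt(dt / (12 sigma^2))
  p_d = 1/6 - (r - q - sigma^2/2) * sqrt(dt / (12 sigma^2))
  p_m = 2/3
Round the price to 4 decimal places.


dt = T/N = 0.375000; dx = sigma*sqrt(3*dt) = 0.562150
u = exp(dx) = 1.754440; d = 1/u = 0.569982
p_u = 0.137165, p_m = 0.666667, p_d = 0.196168
Discount per step: exp(-r*dt) = 0.980689
Stock lattice S(k, j) with j the centered position index:
  k=0: S(0,+0) = 88.6400
  k=1: S(1,-1) = 50.5232; S(1,+0) = 88.6400; S(1,+1) = 155.5136
  k=2: S(2,-2) = 28.7974; S(2,-1) = 50.5232; S(2,+0) = 88.6400; S(2,+1) = 155.5136; S(2,+2) = 272.8393
Terminal payoffs V(N, j) = max(S_T - K, 0):
  V(2,-2) = 0.000000; V(2,-1) = 0.000000; V(2,+0) = 11.500000; V(2,+1) = 78.373589; V(2,+2) = 195.699308
Backward induction: V(k, j) = exp(-r*dt) * [p_u * V(k+1, j+1) + p_m * V(k+1, j) + p_d * V(k+1, j-1)]
  V(1,-1) = exp(-r*dt) * [p_u*11.500000 + p_m*0.000000 + p_d*0.000000] = 1.546936
  V(1,+0) = exp(-r*dt) * [p_u*78.373589 + p_m*11.500000 + p_d*0.000000] = 18.061129
  V(1,+1) = exp(-r*dt) * [p_u*195.699308 + p_m*78.373589 + p_d*11.500000] = 79.777164
  V(0,+0) = exp(-r*dt) * [p_u*79.777164 + p_m*18.061129 + p_d*1.546936] = 22.837150

Answer: Price = V(0,0) = 22.8372


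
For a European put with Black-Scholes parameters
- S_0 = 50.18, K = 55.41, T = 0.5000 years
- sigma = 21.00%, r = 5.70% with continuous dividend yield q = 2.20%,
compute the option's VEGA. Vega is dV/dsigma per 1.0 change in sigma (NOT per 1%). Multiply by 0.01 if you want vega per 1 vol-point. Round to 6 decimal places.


Answer: Vega = 12.503655

Derivation:
d1 = -0.4755699989; d2 = -0.6240624229
phi(d1) = 0.3562858414; exp(-qT) = 0.9890602788; exp(-rT) = 0.9719022941
Vega = S * exp(-qT) * phi(d1) * sqrt(T) = 50.1800 * 0.9890602788 * 0.3562858414 * 0.7071067812 = 12.503655


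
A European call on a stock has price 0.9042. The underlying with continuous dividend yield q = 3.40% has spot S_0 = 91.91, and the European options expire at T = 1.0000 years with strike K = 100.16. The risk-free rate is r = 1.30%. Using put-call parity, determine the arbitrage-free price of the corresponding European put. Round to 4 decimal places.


Put-call parity: C - P = S_0 * exp(-qT) - K * exp(-rT).
S_0 * exp(-qT) = 91.9100 * 0.96657150 = 88.83758699
K * exp(-rT) = 100.1600 * 0.98708414 = 98.86634696
P = C - S*exp(-qT) + K*exp(-rT)
P = 0.9042 - 88.83758699 + 98.86634696 = 10.9330

Answer: Put price = 10.9330


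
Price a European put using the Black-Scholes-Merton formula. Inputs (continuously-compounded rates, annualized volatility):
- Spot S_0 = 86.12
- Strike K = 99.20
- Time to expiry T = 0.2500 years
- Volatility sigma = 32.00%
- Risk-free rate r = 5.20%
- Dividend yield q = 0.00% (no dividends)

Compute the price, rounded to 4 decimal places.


Answer: Price = 13.5539

Derivation:
d1 = (ln(S/K) + (r - q + 0.5*sigma^2) * T) / (sigma * sqrt(T)) = -0.72247714
d2 = d1 - sigma * sqrt(T) = -0.88247714
exp(-rT) = 0.98708414; exp(-qT) = 1.00000000
P = K * exp(-rT) * N(-d2) - S_0 * exp(-qT) * N(-d1)
N(-d1) = 0.76499941; N(-d2) = 0.81124058
P = 99.2000 * 0.98708414 * 0.81124058 - 86.1200 * 1.00000000 * 0.76499941 = 13.5539


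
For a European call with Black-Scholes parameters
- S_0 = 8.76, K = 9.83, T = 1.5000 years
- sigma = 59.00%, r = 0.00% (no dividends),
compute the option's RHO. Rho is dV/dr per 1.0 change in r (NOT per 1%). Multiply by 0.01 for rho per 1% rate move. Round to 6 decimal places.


Answer: Rho = 4.442060

Derivation:
d1 = 0.2018157721; d2 = -0.5207837020
phi(d1) = 0.3909000665; exp(-qT) = 1.0000000000; exp(-rT) = 1.0000000000
N(d2) = 0.3012587289
Rho = K*T*exp(-rT)*N(d2) = 9.8300 * 1.5000 * 1.0000000000 * 0.3012587289 = 4.442060


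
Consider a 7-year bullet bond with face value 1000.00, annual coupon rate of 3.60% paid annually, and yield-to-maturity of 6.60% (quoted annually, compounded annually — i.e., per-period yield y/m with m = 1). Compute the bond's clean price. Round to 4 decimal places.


Answer: Price = 836.0420

Derivation:
Coupon per period c = face * coupon_rate / m = 36.000000
Periods per year m = 1; per-period yield y/m = 0.066000
Number of cashflows N = 7
Cashflows (t years, CF_t, discount factor 1/(1+y/m)^(m*t), PV):
  t = 1.0000: CF_t = 36.000000, DF = 0.938086, PV = 33.771107
  t = 2.0000: CF_t = 36.000000, DF = 0.880006, PV = 31.680213
  t = 3.0000: CF_t = 36.000000, DF = 0.825521, PV = 29.718774
  t = 4.0000: CF_t = 36.000000, DF = 0.774410, PV = 27.878775
  t = 5.0000: CF_t = 36.000000, DF = 0.726464, PV = 26.152697
  t = 6.0000: CF_t = 36.000000, DF = 0.681486, PV = 24.533487
  t = 7.0000: CF_t = 1036.000000, DF = 0.639292, PV = 662.306966
Price P = sum_t PV_t = 836.042017


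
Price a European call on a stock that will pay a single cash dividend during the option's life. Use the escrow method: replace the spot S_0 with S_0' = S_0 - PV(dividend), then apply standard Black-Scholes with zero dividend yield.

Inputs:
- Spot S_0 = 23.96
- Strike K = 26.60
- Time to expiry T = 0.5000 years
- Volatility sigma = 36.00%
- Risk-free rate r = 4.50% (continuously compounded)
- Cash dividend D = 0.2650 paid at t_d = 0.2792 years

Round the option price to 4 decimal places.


PV(D) = D * exp(-r * t_d) = 0.2650 * 0.98751460 = 0.26169137
S_0' = S_0 - PV(D) = 23.9600 - 0.26169137 = 23.69830863
d1 = (ln(S_0'/K) + (r + sigma^2/2)*T) / (sigma*sqrt(T)) = -0.23808889
d2 = d1 - sigma*sqrt(T) = -0.49264733
exp(-rT) = 0.97775124
N(d1) = 0.40590608; N(d2) = 0.31113090
C = S_0' * N(d1) - K * exp(-rT) * N(d2) = 23.69830863 * 0.40590608 - 26.6000 * 0.97775124 * 0.31113090 = 1.5273

Answer: Price = 1.5273


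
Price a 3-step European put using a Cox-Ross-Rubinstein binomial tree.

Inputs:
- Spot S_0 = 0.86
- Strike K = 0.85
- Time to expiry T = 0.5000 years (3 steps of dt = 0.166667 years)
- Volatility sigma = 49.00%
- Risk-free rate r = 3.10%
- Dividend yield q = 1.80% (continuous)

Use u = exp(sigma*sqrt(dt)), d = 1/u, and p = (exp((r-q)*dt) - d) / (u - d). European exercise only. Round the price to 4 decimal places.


dt = T/N = 0.166667
u = exp(sigma*sqrt(dt)) = 1.221454; d = 1/u = 0.818697
p = (exp((r-q)*dt) - d) / (u - d) = 0.455541
Discount per step: exp(-r*dt) = 0.994847
Stock lattice S(k, i) with i counting down-moves:
  k=0: S(0,0) = 0.8600
  k=1: S(1,0) = 1.0505; S(1,1) = 0.7041
  k=2: S(2,0) = 1.2831; S(2,1) = 0.8600; S(2,2) = 0.5764
  k=3: S(3,0) = 1.5672; S(3,1) = 1.0505; S(3,2) = 0.7041; S(3,3) = 0.4719
Terminal payoffs V(N, i) = max(K - S_T, 0):
  V(3,0) = 0.000000; V(3,1) = 0.000000; V(3,2) = 0.145921; V(3,3) = 0.378081
Backward induction: V(k, i) = exp(-r*dt) * [p * V(k+1, i) + (1-p) * V(k+1, i+1)].
  V(2,0) = exp(-r*dt) * [p*0.000000 + (1-p)*0.000000] = 0.000000
  V(2,1) = exp(-r*dt) * [p*0.000000 + (1-p)*0.145921] = 0.079039
  V(2,2) = exp(-r*dt) * [p*0.145921 + (1-p)*0.378081] = 0.270919
  V(1,0) = exp(-r*dt) * [p*0.000000 + (1-p)*0.079039] = 0.042811
  V(1,1) = exp(-r*dt) * [p*0.079039 + (1-p)*0.270919] = 0.182564
  V(0,0) = exp(-r*dt) * [p*0.042811 + (1-p)*0.182564] = 0.118288

Answer: Price = V(0,0) = 0.1183


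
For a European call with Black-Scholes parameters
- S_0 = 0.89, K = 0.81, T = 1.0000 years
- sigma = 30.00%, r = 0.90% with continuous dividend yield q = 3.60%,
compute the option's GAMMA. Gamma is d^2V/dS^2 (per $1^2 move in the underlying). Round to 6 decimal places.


Answer: Gamma = 1.343994

Derivation:
d1 = 0.3739573835; d2 = 0.0739573835
phi(d1) = 0.3720003084; exp(-qT) = 0.9646402935; exp(-rT) = 0.9910403788
Gamma = exp(-qT) * phi(d1) / (S * sigma * sqrt(T)) = 0.9646402935 * 0.3720003084 / (0.8900 * 0.3000 * 1.0000000000) = 1.343994


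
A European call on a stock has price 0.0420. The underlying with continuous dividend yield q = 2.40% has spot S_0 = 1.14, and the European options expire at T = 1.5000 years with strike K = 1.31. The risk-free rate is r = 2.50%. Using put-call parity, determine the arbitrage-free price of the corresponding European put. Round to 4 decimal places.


Answer: Put price = 0.2041

Derivation:
Put-call parity: C - P = S_0 * exp(-qT) - K * exp(-rT).
S_0 * exp(-qT) = 1.1400 * 0.96464029 = 1.09968993
K * exp(-rT) = 1.3100 * 0.96319442 = 1.26178469
P = C - S*exp(-qT) + K*exp(-rT)
P = 0.0420 - 1.09968993 + 1.26178469 = 0.2041


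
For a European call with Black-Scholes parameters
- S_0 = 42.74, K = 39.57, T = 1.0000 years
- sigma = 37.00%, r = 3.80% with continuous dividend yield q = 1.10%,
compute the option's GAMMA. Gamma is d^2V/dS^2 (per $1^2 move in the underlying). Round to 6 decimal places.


d1 = 0.4662540392; d2 = 0.0962540392
phi(d1) = 0.3578522999; exp(-qT) = 0.9890602788; exp(-rT) = 0.9627129409
Gamma = exp(-qT) * phi(d1) / (S * sigma * sqrt(T)) = 0.9890602788 * 0.3578522999 / (42.7400 * 0.3700 * 1.0000000000) = 0.022382

Answer: Gamma = 0.022382


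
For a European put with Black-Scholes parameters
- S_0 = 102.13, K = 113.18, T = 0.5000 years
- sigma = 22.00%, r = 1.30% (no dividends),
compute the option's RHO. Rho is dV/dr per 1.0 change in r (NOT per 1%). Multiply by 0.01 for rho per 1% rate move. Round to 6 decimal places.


Answer: Rho = -42.555903

Derivation:
d1 = -0.5408271511; d2 = -0.6963906430
phi(d1) = 0.3446639010; exp(-qT) = 1.0000000000; exp(-rT) = 0.9935210793
N(-d2) = 0.7569078894
Rho = -K*T*exp(-rT)*N(-d2) = -113.1800 * 0.5000 * 0.9935210793 * 0.7569078894 = -42.555903


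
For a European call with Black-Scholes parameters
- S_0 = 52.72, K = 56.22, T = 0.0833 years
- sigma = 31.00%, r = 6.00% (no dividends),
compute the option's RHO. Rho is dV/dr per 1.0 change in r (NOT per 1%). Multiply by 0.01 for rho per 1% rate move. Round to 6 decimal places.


d1 = -0.6178188246; d2 = -0.7072902166
phi(d1) = 0.3296286427; exp(-qT) = 1.0000000000; exp(-rT) = 0.9950144692
N(d2) = 0.2396930720
Rho = K*T*exp(-rT)*N(d2) = 56.2200 * 0.0833 * 0.9950144692 * 0.2396930720 = 1.116917

Answer: Rho = 1.116917


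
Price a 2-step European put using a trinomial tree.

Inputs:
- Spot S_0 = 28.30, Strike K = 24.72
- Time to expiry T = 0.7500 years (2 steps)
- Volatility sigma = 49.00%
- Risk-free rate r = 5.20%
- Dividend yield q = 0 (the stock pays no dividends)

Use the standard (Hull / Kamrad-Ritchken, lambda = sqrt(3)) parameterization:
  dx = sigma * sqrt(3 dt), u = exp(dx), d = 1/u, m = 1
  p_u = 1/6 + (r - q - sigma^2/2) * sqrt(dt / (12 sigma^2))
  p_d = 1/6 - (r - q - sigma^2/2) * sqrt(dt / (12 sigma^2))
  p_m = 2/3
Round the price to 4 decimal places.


Answer: Price = V(0,0) = 2.4521

Derivation:
dt = T/N = 0.375000; dx = sigma*sqrt(3*dt) = 0.519723
u = exp(dx) = 1.681563; d = 1/u = 0.594685
p_u = 0.142116, p_m = 0.666667, p_d = 0.191217
Discount per step: exp(-r*dt) = 0.980689
Stock lattice S(k, j) with j the centered position index:
  k=0: S(0,+0) = 28.3000
  k=1: S(1,-1) = 16.8296; S(1,+0) = 28.3000; S(1,+1) = 47.5882
  k=2: S(2,-2) = 10.0083; S(2,-1) = 16.8296; S(2,+0) = 28.3000; S(2,+1) = 47.5882; S(2,+2) = 80.0226
Terminal payoffs V(N, j) = max(K - S_T, 0):
  V(2,-2) = 14.711699; V(2,-1) = 7.890415; V(2,+0) = 0.000000; V(2,+1) = 0.000000; V(2,+2) = 0.000000
Backward induction: V(k, j) = exp(-r*dt) * [p_u * V(k+1, j+1) + p_m * V(k+1, j) + p_d * V(k+1, j-1)]
  V(1,-1) = exp(-r*dt) * [p_u*0.000000 + p_m*7.890415 + p_d*14.711699] = 7.917497
  V(1,+0) = exp(-r*dt) * [p_u*0.000000 + p_m*0.000000 + p_d*7.890415] = 1.479645
  V(1,+1) = exp(-r*dt) * [p_u*0.000000 + p_m*0.000000 + p_d*0.000000] = 0.000000
  V(0,+0) = exp(-r*dt) * [p_u*0.000000 + p_m*1.479645 + p_d*7.917497] = 2.452105


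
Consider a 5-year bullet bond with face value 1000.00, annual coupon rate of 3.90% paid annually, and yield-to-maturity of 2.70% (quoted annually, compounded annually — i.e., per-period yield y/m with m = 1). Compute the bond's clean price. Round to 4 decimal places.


Coupon per period c = face * coupon_rate / m = 39.000000
Periods per year m = 1; per-period yield y/m = 0.027000
Number of cashflows N = 5
Cashflows (t years, CF_t, discount factor 1/(1+y/m)^(m*t), PV):
  t = 1.0000: CF_t = 39.000000, DF = 0.973710, PV = 37.974684
  t = 2.0000: CF_t = 39.000000, DF = 0.948111, PV = 36.976323
  t = 3.0000: CF_t = 39.000000, DF = 0.923185, PV = 36.004209
  t = 4.0000: CF_t = 39.000000, DF = 0.898914, PV = 35.057653
  t = 5.0000: CF_t = 1039.000000, DF = 0.875282, PV = 909.417547
Price P = sum_t PV_t = 1055.430415

Answer: Price = 1055.4304


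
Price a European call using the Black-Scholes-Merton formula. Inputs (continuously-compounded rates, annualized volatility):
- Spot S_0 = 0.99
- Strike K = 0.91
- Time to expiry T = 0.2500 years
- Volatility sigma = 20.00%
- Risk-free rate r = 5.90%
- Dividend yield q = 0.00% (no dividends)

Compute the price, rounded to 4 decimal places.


Answer: Price = 0.1013

Derivation:
d1 = (ln(S/K) + (r - q + 0.5*sigma^2) * T) / (sigma * sqrt(T)) = 1.04010344
d2 = d1 - sigma * sqrt(T) = 0.94010344
exp(-rT) = 0.98535825; exp(-qT) = 1.00000000
C = S_0 * exp(-qT) * N(d1) - K * exp(-rT) * N(d2)
N(d1) = 0.85085408; N(d2) = 0.82641775
C = 0.9900 * 1.00000000 * 0.85085408 - 0.9100 * 0.98535825 * 0.82641775 = 0.1013


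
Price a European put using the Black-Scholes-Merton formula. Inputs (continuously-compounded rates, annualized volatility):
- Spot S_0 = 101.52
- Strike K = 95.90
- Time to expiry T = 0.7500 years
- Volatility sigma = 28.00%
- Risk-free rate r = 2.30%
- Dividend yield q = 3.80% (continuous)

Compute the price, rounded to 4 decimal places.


d1 = (ln(S/K) + (r - q + 0.5*sigma^2) * T) / (sigma * sqrt(T)) = 0.30970653
d2 = d1 - sigma * sqrt(T) = 0.06721941
exp(-rT) = 0.98289793; exp(-qT) = 0.97190229
P = K * exp(-rT) * N(-d2) - S_0 * exp(-qT) * N(-d1)
N(-d1) = 0.37839207; N(-d2) = 0.47320352
P = 95.9000 * 0.98289793 * 0.47320352 - 101.5200 * 0.97190229 * 0.37839207 = 7.2691

Answer: Price = 7.2691


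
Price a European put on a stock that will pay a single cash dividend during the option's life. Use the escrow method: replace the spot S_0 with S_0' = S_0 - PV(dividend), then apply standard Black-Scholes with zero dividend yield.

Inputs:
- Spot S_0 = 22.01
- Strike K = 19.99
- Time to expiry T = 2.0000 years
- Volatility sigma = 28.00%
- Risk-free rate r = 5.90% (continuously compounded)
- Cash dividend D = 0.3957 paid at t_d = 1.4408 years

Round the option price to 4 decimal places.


Answer: Price = 1.5229

Derivation:
PV(D) = D * exp(-r * t_d) = 0.3957 * 0.91850567 = 0.36345269
S_0' = S_0 - PV(D) = 22.0100 - 0.36345269 = 21.64654731
d1 = (ln(S_0'/K) + (r + sigma^2/2)*T) / (sigma*sqrt(T)) = 0.69704014
d2 = d1 - sigma*sqrt(T) = 0.30106035
exp(-rT) = 0.88869605
N(-d1) = 0.24288884; N(-d2) = 0.38168424
P = K * exp(-rT) * N(-d2) - S_0' * N(-d1) = 19.9900 * 0.88869605 * 0.38168424 - 21.64654731 * 0.24288884 = 1.5229


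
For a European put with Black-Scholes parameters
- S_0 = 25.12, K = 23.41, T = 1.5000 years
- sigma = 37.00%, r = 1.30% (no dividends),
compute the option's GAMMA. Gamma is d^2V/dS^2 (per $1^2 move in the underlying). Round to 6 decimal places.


Answer: Gamma = 0.032017

Derivation:
d1 = 0.4251874170; d2 = -0.0279681854
phi(d1) = 0.3644628318; exp(-qT) = 1.0000000000; exp(-rT) = 0.9806888952
Gamma = exp(-qT) * phi(d1) / (S * sigma * sqrt(T)) = 1.0000000000 * 0.3644628318 / (25.1200 * 0.3700 * 1.2247448714) = 0.032017


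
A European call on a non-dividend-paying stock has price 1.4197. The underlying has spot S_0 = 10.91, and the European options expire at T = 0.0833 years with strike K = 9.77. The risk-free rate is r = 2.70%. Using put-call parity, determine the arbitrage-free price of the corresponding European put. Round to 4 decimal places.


Put-call parity: C - P = S_0 * exp(-qT) - K * exp(-rT).
S_0 * exp(-qT) = 10.9100 * 1.00000000 = 10.91000000
K * exp(-rT) = 9.7700 * 0.99775343 = 9.74805099
P = C - S*exp(-qT) + K*exp(-rT)
P = 1.4197 - 10.91000000 + 9.74805099 = 0.2578

Answer: Put price = 0.2578


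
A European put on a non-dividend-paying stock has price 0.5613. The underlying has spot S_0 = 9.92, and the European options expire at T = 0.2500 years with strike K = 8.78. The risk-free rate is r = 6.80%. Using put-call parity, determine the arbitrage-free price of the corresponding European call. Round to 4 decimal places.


Put-call parity: C - P = S_0 * exp(-qT) - K * exp(-rT).
S_0 * exp(-qT) = 9.9200 * 1.00000000 = 9.92000000
K * exp(-rT) = 8.7800 * 0.98314368 = 8.63200155
C = P + S*exp(-qT) - K*exp(-rT)
C = 0.5613 + 9.92000000 - 8.63200155 = 1.8493

Answer: Call price = 1.8493


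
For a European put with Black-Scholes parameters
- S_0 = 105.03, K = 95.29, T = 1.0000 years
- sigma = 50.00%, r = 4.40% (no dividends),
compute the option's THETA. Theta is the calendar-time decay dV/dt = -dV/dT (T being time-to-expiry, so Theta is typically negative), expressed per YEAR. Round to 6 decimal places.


d1 = 0.5326423005; d2 = 0.0326423005
phi(d1) = 0.3461813725; exp(-qT) = 1.0000000000; exp(-rT) = 0.9569539575
Theta = -S*exp(-qT)*phi(d1)*sigma/(2*sqrt(T)) + r*K*exp(-rT)*N(-d2) - q*S*exp(-qT)*N(-d1)
N(-d1) = 0.2971406072; N(-d2) = 0.4869799184; sqrt(T) = 1.0000000000
Term 1 = -105.0300 * 1.0000000000 * 0.3461813725 * 0.5000 / (2 * 1.0000000000) = -9.0898573884
Term 2 = 0.0440 * 95.2900 * 0.9569539575 * 0.4869799184 = 1.9538989469
Term 3 = 0 (no dividend yield, q = 0)
Theta = -9.0898573884 + (1.9538989469) + (0.0000000000) = -7.135958

Answer: Theta = -7.135958


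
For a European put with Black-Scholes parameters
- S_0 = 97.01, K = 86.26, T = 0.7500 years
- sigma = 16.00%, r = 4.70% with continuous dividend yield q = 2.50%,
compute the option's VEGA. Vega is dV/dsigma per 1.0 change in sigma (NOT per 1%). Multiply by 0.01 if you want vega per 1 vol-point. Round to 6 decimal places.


Answer: Vega = 19.233790

Derivation:
d1 = 1.0359689950; d2 = 0.8974049304
phi(d1) = 0.2332709997; exp(-qT) = 0.9814246877; exp(-rT) = 0.9653640451
Vega = S * exp(-qT) * phi(d1) * sqrt(T) = 97.0100 * 0.9814246877 * 0.2332709997 * 0.8660254038 = 19.233790
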